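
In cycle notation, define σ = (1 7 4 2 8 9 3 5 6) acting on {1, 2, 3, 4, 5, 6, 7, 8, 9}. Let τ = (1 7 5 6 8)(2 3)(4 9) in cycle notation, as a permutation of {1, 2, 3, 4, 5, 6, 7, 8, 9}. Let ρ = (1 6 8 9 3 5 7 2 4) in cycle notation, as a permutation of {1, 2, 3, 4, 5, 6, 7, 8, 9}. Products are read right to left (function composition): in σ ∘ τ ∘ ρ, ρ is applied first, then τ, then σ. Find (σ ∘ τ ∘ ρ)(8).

2

Apply the permutations in order: ρ(8) = 9, then τ(9) = 4, then σ(4) = 2. So (σ ∘ τ ∘ ρ)(8) = 2.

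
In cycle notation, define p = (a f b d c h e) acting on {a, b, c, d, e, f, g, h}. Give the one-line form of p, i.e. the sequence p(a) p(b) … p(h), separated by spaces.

Reading each image from the cycles: a→f, b→d, c→h, d→c, e→a, f→b, g→g, h→e.
So the one-line form is f d h c a b g e.

f d h c a b g e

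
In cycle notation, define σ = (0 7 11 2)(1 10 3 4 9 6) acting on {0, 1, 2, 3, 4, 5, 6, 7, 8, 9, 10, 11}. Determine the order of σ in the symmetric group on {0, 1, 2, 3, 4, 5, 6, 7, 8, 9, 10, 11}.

The cycle type of σ is (6, 4, 1, 1).
The order of σ is the least common multiple of its cycle lengths: lcm(6, 4) = 12.

12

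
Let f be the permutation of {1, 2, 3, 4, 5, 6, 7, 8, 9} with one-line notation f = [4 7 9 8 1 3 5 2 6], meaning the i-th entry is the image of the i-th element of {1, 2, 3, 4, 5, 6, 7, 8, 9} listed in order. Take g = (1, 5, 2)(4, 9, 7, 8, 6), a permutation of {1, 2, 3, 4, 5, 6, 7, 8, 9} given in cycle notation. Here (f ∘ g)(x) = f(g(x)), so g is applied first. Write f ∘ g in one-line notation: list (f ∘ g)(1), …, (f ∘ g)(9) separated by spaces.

1 4 9 6 7 8 2 3 5

Chase each element through g then f: 1 → 5 → 1; 2 → 1 → 4; 3 → 3 → 9; 4 → 9 → 6; 5 → 2 → 7; 6 → 4 → 8; 7 → 8 → 2; 8 → 6 → 3; 9 → 7 → 5.
Collecting the images, f ∘ g = [1 4 9 6 7 8 2 3 5].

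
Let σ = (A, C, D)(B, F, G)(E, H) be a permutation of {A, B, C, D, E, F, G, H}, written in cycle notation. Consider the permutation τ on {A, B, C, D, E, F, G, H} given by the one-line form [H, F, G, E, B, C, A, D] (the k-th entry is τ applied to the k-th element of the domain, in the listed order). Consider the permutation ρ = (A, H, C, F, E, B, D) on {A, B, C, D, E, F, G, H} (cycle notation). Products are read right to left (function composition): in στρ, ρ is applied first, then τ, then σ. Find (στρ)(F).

Chase F: ρ(F) = E; τ(E) = B; σ(B) = F. Hence (στρ)(F) = F.

F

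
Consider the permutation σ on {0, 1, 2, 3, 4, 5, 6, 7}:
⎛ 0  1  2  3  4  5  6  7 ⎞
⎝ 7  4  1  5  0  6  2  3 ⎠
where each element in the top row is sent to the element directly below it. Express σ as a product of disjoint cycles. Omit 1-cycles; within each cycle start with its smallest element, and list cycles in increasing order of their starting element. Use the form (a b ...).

Iterating σ from 0 gives 0 → 7 → 3 → 5 → 6 → 2 → 1 → 4 → 0; that is the 8-cycle (0 7 3 5 6 2 1 4).
Repeating from the next unused element and collecting all non-trivial cycles gives (0 7 3 5 6 2 1 4).

(0 7 3 5 6 2 1 4)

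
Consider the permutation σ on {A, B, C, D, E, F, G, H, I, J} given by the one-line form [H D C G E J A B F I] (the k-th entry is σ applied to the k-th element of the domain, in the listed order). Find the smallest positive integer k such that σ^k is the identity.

15

The disjoint-cycle form of σ has cycle lengths 5, 3, 1, 1.
The order of σ is the least common multiple of its cycle lengths: lcm(5, 3) = 15.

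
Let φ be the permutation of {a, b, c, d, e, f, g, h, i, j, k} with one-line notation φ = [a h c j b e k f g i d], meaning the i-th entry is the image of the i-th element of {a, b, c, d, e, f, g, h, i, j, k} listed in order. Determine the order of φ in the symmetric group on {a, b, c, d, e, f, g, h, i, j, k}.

20

The disjoint-cycle form of φ has cycle lengths 5, 4, 1, 1.
The order is lcm(5, 4) = 20.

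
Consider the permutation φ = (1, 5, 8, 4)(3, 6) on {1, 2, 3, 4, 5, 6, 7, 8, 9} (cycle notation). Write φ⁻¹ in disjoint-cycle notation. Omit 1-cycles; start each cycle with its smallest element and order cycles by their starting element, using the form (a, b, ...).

The inverse reverses each cycle.
Reversing each cycle of φ and rotating so the smallest element leads gives (1, 4, 8, 5)(3, 6).

(1, 4, 8, 5)(3, 6)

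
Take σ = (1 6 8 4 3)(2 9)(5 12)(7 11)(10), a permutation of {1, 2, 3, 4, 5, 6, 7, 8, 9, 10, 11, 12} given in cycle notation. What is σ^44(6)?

6 lies in the 5-cycle (1 6 8 4 3).
On a 5-cycle, σ^5 is the identity, so σ^44 = σ^4 there (44 ≡ 4 mod 5).
Advancing 4 steps from 6: 6 → 8 → 4 → 3 → 1.

1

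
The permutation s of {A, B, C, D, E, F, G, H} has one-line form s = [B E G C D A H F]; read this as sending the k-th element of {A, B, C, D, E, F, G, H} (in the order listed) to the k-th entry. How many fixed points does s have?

0

No element satisfies s(x) = x, so there are 0 fixed points.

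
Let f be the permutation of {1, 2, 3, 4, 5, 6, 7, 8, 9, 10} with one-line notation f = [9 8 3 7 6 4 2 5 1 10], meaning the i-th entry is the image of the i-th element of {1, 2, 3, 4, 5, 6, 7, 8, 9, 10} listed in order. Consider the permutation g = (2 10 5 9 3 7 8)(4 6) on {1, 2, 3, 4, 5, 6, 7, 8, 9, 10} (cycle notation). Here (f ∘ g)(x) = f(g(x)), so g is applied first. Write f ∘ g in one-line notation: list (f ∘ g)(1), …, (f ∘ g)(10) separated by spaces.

Chase each element through g then f: 1 → 1 → 9; 2 → 10 → 10; 3 → 7 → 2; 4 → 6 → 4; 5 → 9 → 1; 6 → 4 → 7; 7 → 8 → 5; 8 → 2 → 8; 9 → 3 → 3; 10 → 5 → 6.
So f ∘ g in one-line form is 9 10 2 4 1 7 5 8 3 6.

9 10 2 4 1 7 5 8 3 6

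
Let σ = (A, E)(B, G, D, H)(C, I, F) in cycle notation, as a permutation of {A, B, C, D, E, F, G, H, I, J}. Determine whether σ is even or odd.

even

The cycle lengths are 4, 3, 2, 1.
A cycle is odd iff its length is even; σ has 2 even-length cycles, so sgn(σ) = (−1)^2 and σ is even.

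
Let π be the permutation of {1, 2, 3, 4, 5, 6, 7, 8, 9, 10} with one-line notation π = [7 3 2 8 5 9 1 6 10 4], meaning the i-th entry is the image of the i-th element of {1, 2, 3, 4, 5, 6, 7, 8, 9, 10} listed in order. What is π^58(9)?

8

Tracing 9 → 10 → … returns to 9 after 5 steps, so 9 lies in a 5-cycle (4, 8, 6, 9, 10).
Powers repeat with period 5 on this cycle, and 58 mod 5 = 3, so π^58(9) = π^3(9).
Stepping 3 places around the cycle: 9 → 10 → 4 → 8.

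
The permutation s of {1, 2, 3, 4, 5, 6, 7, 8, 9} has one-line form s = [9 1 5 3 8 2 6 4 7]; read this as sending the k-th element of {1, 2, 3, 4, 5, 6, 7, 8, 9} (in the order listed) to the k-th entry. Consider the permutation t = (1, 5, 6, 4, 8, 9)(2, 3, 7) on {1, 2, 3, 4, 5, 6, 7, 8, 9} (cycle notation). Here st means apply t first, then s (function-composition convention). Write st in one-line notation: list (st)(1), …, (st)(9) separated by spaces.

(st)(x) = s(t(x)). Computing each image: s(t(1)) = s(5) = 8, s(t(2)) = s(3) = 5, s(t(3)) = s(7) = 6, s(t(4)) = s(8) = 4, s(t(5)) = s(6) = 2, s(t(6)) = s(4) = 3, s(t(7)) = s(2) = 1, s(t(8)) = s(9) = 7, s(t(9)) = s(1) = 9.
Hence st = [8 5 6 4 2 3 1 7 9].

8 5 6 4 2 3 1 7 9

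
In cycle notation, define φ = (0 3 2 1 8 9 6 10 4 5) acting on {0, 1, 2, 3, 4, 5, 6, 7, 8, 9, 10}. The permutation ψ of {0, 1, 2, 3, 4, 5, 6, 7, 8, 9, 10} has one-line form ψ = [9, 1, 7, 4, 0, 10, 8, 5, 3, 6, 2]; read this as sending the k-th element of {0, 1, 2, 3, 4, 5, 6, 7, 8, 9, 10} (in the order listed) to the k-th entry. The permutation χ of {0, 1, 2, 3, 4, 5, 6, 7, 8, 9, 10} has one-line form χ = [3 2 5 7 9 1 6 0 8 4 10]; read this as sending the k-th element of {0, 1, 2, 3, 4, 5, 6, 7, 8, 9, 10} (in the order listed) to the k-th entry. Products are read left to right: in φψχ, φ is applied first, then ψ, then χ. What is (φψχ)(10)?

3

Apply the permutations in order: φ(10) = 4, then ψ(4) = 0, then χ(0) = 3. So (φψχ)(10) = 3.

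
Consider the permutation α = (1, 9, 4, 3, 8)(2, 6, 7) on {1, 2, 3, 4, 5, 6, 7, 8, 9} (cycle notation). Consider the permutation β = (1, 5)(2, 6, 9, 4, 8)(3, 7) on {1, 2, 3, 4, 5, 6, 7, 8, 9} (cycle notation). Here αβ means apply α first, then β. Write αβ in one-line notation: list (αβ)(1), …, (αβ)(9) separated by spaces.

Chase each element through α then β: 1 → 9 → 4; 2 → 6 → 9; 3 → 8 → 2; 4 → 3 → 7; 5 → 5 → 1; 6 → 7 → 3; 7 → 2 → 6; 8 → 1 → 5; 9 → 4 → 8.
Collecting the images, αβ = [4 9 2 7 1 3 6 5 8].

4 9 2 7 1 3 6 5 8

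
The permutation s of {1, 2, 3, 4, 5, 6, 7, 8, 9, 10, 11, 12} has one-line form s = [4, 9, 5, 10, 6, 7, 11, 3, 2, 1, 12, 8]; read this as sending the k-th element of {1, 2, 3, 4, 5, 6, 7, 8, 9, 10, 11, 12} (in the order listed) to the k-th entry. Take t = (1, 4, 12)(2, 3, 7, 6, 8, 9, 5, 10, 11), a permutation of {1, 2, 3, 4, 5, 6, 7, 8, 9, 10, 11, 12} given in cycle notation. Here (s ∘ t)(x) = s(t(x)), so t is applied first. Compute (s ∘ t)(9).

(s ∘ t)(9) = s(t(9)). t(9) = 5, then s(5) = 6. So (s ∘ t)(9) = 6.

6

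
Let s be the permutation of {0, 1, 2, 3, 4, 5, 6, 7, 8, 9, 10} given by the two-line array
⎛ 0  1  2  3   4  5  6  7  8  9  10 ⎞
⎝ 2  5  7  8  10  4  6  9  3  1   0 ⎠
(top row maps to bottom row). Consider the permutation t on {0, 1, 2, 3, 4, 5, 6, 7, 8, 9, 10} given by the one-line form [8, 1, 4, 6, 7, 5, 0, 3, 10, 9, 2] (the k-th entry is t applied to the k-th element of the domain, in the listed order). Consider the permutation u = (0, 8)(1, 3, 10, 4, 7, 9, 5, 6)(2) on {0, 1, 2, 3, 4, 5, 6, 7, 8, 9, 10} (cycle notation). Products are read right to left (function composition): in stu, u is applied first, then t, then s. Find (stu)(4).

8

(stu)(4) = s(t(u(4))). u(4) = 7, then t(7) = 3, then s(3) = 8, so the result is 8.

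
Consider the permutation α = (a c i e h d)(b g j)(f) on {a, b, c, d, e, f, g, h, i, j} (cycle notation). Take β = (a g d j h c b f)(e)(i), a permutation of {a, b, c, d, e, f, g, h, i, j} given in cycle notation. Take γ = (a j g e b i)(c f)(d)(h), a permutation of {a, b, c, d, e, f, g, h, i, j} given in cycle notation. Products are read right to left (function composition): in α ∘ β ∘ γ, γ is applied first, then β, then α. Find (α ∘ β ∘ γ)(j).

a

Apply the permutations in order: γ(j) = g, then β(g) = d, then α(d) = a. So (α ∘ β ∘ γ)(j) = a.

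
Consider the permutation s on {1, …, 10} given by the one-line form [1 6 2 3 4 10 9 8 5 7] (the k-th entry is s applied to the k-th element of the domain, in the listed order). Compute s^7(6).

2

Tracing 6 → 10 → … returns to 6 after 8 steps, so 6 lies in an 8-cycle (2, 6, 10, 7, 9, 5, 4, 3).
Stepping 7 places around the cycle: 6 → 10 → 7 → 9 → 5 → 4 → 3 → 2.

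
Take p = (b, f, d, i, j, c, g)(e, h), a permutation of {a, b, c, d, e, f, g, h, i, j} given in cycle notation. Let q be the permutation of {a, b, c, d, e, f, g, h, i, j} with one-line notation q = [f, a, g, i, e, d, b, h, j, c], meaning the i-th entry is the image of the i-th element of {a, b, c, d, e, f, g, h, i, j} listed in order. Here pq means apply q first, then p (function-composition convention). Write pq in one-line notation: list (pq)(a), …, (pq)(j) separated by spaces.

For each element, apply q then p: a → f → d; b → a → a; c → g → b; d → i → j; e → e → h; f → d → i; g → b → f; h → h → e; i → j → c; j → c → g.
So pq in one-line form is d a b j h i f e c g.

d a b j h i f e c g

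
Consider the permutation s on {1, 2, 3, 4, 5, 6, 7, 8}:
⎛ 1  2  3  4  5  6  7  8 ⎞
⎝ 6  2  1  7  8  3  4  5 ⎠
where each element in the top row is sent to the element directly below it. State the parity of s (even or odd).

even

In disjoint-cycle form the cycle lengths are 3, 2, 2, 1.
A cycle is odd iff its length is even; s has 2 even-length cycles, so sgn(s) = (−1)^2 and s is even.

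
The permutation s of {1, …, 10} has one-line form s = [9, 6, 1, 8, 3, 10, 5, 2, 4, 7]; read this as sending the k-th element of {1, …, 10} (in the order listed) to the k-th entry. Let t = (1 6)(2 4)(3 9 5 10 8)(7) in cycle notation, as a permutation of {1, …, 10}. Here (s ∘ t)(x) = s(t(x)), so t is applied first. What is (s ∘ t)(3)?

4

(s ∘ t)(3) = s(t(3)). t(3) = 9, then s(9) = 4. So (s ∘ t)(3) = 4.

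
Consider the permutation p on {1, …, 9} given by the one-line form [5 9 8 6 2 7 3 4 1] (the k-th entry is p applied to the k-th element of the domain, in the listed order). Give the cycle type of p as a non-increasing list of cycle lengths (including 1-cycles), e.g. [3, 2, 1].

The disjoint cycles are (1, 5, 2, 9)(3, 8, 4, 6, 7), with lengths 5, 4 in non-increasing order.

[5, 4]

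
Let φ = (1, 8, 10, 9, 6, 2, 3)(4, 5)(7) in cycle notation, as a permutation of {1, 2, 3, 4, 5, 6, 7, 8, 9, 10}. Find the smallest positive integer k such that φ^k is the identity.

The disjoint cycles have lengths 7, 2, 1.
The order is lcm(7, 2) = 14.

14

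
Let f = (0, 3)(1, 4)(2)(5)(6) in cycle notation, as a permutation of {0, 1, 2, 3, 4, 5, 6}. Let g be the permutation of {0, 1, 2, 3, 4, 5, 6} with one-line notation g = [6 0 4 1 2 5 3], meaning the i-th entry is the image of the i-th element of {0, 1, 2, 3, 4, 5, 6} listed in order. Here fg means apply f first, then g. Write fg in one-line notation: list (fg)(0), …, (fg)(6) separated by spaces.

1 2 4 6 0 5 3

Chase each element through f then g: 0 → 3 → 1; 1 → 4 → 2; 2 → 2 → 4; 3 → 0 → 6; 4 → 1 → 0; 5 → 5 → 5; 6 → 6 → 3.
Collecting the images, fg = [1 2 4 6 0 5 3].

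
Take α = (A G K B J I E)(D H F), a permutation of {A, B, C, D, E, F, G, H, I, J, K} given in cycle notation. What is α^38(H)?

H lies in the 3-cycle (D H F).
On a 3-cycle, α^3 is the identity, so α^38 = α^2 there (38 ≡ 2 mod 3).
Stepping 2 places around the cycle: H → F → D.

D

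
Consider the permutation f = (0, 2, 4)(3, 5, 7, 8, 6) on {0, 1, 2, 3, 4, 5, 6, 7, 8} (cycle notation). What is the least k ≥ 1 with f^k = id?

The disjoint cycles have lengths 5, 3, 1.
The order is lcm(5, 3) = 15.

15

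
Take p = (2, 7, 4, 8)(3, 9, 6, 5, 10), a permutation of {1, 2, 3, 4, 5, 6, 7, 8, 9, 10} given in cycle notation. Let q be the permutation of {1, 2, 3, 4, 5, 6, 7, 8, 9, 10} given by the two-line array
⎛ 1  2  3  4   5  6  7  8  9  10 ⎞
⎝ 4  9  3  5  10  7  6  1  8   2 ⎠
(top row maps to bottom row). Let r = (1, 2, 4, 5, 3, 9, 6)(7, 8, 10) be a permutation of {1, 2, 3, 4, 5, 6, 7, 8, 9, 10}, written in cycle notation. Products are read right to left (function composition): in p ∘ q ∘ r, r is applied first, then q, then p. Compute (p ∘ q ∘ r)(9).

4

(p ∘ q ∘ r)(9) = p(q(r(9))). r(9) = 6, then q(6) = 7, then p(7) = 4, so the result is 4.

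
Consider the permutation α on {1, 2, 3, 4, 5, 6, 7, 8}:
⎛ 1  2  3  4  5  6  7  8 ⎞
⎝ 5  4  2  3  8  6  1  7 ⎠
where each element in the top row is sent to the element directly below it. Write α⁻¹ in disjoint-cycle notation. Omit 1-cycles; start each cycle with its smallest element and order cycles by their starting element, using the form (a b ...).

First write α in disjoint cycles: (1 5 8 7)(2 4 3).
Reversing each cycle (and rotating so the smallest element leads) gives α⁻¹ = (1 7 8 5)(2 3 4).

(1 7 8 5)(2 3 4)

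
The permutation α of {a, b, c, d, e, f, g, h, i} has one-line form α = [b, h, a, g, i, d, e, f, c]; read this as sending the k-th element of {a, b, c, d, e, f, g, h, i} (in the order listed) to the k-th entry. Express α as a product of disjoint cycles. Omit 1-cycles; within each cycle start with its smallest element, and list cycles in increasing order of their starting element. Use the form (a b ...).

Iterating α from a gives a → b → h → f → d → g → e → i → c → a; that is the 9-cycle (a b h f d g e i c).
Continuing from each remaining unvisited element yields (a b h f d g e i c).

(a b h f d g e i c)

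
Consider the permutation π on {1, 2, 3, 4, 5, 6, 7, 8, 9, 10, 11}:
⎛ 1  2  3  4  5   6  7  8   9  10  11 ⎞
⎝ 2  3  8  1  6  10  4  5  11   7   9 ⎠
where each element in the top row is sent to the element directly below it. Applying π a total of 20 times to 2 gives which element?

8

Tracing 2 → 3 → … returns to 2 after 9 steps, so 2 lies in a 9-cycle (1 2 3 8 5 6 10 7 4).
On a 9-cycle, π^9 is the identity, so π^20 = π^2 there (20 ≡ 2 mod 9).
Advancing 2 steps from 2: 2 → 3 → 8.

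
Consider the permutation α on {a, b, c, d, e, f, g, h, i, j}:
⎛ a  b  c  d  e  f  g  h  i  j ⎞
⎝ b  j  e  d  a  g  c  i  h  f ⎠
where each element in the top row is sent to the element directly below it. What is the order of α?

14

Writing α as disjoint cycles, the cycle lengths are 7, 2, 1.
The order of α is the least common multiple of its cycle lengths: lcm(7, 2) = 14.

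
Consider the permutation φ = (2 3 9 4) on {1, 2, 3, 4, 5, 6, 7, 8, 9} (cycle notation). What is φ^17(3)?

9

3 lies in the 4-cycle (2 3 9 4).
Since the cycle has length 4, φ^17 acts on it the same as φ^1 (17 mod 4 = 1).
Advancing 1 step from 3: 3 → 9.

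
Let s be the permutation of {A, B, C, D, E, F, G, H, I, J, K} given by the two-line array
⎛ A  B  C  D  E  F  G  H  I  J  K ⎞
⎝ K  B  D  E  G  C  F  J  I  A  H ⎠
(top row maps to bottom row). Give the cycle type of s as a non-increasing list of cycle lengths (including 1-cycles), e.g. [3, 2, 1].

[5, 4, 1, 1]

The disjoint cycles are (A, K, H, J)(B)(C, D, E, G, F)(I), with lengths 5, 4, 1, 1 in non-increasing order.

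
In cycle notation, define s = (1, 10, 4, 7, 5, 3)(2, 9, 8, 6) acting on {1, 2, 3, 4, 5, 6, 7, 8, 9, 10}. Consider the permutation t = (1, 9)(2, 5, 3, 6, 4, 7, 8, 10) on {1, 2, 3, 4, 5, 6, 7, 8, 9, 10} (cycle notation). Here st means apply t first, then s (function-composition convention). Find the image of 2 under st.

(st)(2) = s(t(2)). t(2) = 5, then s(5) = 3. So (st)(2) = 3.

3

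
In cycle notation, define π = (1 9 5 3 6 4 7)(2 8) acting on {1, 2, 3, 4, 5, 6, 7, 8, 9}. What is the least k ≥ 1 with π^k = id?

14

The disjoint cycles have lengths 7, 2.
The order is lcm(7, 2) = 14.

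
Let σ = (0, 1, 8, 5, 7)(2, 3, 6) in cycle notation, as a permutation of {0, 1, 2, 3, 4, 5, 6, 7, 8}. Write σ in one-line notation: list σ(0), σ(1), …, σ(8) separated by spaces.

Each element maps to the next entry in its cycle (wrapping to the front): 0→1, 1→8, 2→3, 3→6, 4→4, 5→7, 6→2, 7→0, 8→5.
Listing these in domain order gives 1 8 3 6 4 7 2 0 5.

1 8 3 6 4 7 2 0 5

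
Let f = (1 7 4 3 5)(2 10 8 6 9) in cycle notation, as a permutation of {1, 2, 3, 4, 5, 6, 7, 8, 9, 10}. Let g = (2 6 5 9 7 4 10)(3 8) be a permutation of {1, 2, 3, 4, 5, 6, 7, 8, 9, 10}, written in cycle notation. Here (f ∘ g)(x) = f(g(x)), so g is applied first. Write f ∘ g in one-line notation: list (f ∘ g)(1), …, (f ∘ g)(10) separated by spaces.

(f ∘ g)(x) = f(g(x)). Computing each image: f(g(1)) = f(1) = 7, f(g(2)) = f(6) = 9, f(g(3)) = f(8) = 6, f(g(4)) = f(10) = 8, f(g(5)) = f(9) = 2, f(g(6)) = f(5) = 1, f(g(7)) = f(4) = 3, f(g(8)) = f(3) = 5, f(g(9)) = f(7) = 4, f(g(10)) = f(2) = 10.
Hence f ∘ g = [7 9 6 8 2 1 3 5 4 10].

7 9 6 8 2 1 3 5 4 10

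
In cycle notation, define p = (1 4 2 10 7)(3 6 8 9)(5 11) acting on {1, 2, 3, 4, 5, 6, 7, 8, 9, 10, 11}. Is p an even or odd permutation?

The cycle lengths are 5, 4, 2.
A cycle is odd iff its length is even; p has 2 even-length cycles, so sgn(p) = (−1)^2 and p is even.

even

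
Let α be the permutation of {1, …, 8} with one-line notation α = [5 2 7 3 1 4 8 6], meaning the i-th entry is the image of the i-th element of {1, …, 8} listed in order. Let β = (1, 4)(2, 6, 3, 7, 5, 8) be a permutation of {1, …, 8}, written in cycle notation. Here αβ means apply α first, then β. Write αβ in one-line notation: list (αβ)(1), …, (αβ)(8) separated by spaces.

For each element, apply α then β: 1 → 5 → 8; 2 → 2 → 6; 3 → 7 → 5; 4 → 3 → 7; 5 → 1 → 4; 6 → 4 → 1; 7 → 8 → 2; 8 → 6 → 3.
Collecting the images, αβ = [8 6 5 7 4 1 2 3].

8 6 5 7 4 1 2 3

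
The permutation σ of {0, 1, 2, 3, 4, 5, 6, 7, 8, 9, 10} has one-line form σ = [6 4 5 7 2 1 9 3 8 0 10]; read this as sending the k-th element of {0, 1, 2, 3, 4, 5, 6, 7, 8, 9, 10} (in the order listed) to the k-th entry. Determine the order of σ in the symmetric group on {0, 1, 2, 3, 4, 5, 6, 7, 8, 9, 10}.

Writing σ as disjoint cycles, the cycle lengths are 4, 3, 2, 1, 1.
Since disjoint cycles commute, ord(σ) = lcm(4, 3, 2) = 12.

12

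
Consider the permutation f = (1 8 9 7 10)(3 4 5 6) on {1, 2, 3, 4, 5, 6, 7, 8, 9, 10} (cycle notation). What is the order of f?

20

The disjoint cycles have lengths 5, 4, 1.
The order of f is the least common multiple of its cycle lengths: lcm(5, 4) = 20.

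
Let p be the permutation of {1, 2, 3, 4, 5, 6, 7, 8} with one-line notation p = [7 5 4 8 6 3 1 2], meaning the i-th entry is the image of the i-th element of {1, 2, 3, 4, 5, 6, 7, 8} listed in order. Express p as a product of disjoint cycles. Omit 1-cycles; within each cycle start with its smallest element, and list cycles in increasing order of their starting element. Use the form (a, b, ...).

Start at 1 and follow images: 1 → 7 → 1, giving the cycle (1, 7).
Continuing from each remaining unvisited element yields (1, 7)(2, 5, 6, 3, 4, 8).

(1, 7)(2, 5, 6, 3, 4, 8)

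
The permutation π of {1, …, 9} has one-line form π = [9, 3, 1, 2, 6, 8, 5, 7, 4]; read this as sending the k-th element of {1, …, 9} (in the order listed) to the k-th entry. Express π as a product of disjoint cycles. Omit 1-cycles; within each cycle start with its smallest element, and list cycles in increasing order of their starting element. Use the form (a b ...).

(1 9 4 2 3)(5 6 8 7)

Start at 1 and follow images: 1 → 9 → 4 → 2 → 3 → 1, giving the cycle (1 9 4 2 3).
Repeating from the next unused element and collecting all non-trivial cycles gives (1 9 4 2 3)(5 6 8 7).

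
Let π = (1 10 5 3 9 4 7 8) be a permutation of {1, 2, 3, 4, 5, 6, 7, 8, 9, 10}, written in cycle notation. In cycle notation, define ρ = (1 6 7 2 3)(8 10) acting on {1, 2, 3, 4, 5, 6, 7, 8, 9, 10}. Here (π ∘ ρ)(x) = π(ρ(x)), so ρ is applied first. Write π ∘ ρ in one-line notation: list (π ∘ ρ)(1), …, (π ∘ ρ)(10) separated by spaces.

6 9 10 7 3 8 2 5 4 1

For each element, apply ρ then π: 1 → 6 → 6; 2 → 3 → 9; 3 → 1 → 10; 4 → 4 → 7; 5 → 5 → 3; 6 → 7 → 8; 7 → 2 → 2; 8 → 10 → 5; 9 → 9 → 4; 10 → 8 → 1.
So π ∘ ρ in one-line form is 6 9 10 7 3 8 2 5 4 1.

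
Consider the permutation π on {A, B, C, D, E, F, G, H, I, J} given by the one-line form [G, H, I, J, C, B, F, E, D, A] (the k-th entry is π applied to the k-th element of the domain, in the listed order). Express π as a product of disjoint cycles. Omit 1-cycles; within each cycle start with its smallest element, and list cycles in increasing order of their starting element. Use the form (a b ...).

(A G F B H E C I D J)

From A: A → G → F → B → H → E → C → I → D → J → A, closing the cycle (A G F B H E C I D J).
Continuing from each remaining unvisited element yields (A G F B H E C I D J).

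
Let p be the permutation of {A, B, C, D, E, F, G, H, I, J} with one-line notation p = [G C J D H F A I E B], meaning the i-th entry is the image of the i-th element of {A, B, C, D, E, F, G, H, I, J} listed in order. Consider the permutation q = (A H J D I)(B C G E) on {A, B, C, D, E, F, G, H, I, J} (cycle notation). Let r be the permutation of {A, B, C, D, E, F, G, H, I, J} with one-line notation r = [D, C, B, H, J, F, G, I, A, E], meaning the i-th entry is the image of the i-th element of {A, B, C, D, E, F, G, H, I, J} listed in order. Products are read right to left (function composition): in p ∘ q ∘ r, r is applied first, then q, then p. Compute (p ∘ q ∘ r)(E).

Chase E: r(E) = J; q(J) = D; p(D) = D. Hence (p ∘ q ∘ r)(E) = D.

D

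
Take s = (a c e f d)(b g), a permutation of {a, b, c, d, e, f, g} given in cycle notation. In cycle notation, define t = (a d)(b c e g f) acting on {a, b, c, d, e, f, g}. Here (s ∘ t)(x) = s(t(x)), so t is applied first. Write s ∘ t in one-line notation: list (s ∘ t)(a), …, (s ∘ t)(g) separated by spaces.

a e f c b g d

Chase each element through t then s: a → d → a; b → c → e; c → e → f; d → a → c; e → g → b; f → b → g; g → f → d.
Collecting the images, s ∘ t = [a e f c b g d].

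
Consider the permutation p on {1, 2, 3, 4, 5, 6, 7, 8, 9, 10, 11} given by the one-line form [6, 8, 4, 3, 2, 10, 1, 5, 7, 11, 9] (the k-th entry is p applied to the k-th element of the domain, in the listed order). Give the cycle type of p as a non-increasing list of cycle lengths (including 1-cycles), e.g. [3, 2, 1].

[6, 3, 2]

The disjoint cycles are (1 6 10 11 9 7)(2 8 5)(3 4), with lengths 6, 3, 2 in non-increasing order.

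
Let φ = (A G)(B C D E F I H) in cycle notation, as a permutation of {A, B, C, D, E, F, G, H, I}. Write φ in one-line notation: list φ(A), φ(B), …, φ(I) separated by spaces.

Image by image: A↦G, B↦C, C↦D, D↦E, E↦F, F↦I, G↦A, H↦B, I↦H.
So the one-line form is G C D E F I A B H.

G C D E F I A B H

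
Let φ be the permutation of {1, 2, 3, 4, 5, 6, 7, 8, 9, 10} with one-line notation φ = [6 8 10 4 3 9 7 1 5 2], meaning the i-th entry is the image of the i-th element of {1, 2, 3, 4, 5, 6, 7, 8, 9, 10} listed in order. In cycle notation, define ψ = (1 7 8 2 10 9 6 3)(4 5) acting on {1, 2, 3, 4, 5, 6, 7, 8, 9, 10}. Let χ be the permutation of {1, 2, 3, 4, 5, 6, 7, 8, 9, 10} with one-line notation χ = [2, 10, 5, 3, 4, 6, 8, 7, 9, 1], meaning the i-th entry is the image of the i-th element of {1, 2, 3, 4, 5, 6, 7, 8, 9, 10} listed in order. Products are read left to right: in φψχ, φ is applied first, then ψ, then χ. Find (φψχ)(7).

7

Chase 7: φ(7) = 7; ψ(7) = 8; χ(8) = 7. Hence (φψχ)(7) = 7.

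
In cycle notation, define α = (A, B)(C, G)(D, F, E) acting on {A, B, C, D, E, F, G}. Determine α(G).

C

G appears in (C, G); the next entry (wrapping around) is C.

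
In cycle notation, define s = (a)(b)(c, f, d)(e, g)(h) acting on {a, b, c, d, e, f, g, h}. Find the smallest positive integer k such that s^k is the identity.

6

The disjoint cycles have lengths 3, 2, 1, 1, 1.
The order is lcm(3, 2) = 6.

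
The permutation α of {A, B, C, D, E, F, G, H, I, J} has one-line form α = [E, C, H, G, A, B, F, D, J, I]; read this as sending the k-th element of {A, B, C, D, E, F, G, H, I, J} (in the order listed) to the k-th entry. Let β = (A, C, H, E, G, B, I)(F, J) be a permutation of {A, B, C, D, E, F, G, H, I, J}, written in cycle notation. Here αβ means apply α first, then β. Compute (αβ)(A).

G

(αβ)(A) = β(α(A)). α(A) = E, then β(E) = G. So (αβ)(A) = G.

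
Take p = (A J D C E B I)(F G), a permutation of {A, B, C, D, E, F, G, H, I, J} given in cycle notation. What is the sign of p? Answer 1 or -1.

The cycle lengths are 7, 2, 1.
A cycle of length ℓ contributes ℓ−1 transpositions, so p is a product of 6 + 1 = 7 transpositions — odd.

-1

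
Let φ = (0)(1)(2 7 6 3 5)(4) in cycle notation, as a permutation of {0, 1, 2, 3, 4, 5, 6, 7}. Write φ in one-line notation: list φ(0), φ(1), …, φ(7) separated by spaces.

Each element maps to the next entry in its cycle (wrapping to the front): 0↦0, 1↦1, 2↦7, 3↦5, 4↦4, 5↦2, 6↦3, 7↦6.
So the one-line form is 0 1 7 5 4 2 3 6.

0 1 7 5 4 2 3 6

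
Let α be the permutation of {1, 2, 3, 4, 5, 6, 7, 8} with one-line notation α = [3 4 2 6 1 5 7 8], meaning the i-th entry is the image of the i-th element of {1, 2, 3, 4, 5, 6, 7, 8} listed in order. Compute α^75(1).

Tracing 1 → 3 → … returns to 1 after 6 steps, so 1 lies in a 6-cycle (1 3 2 4 6 5).
On a 6-cycle, α^6 is the identity, so α^75 = α^3 there (75 ≡ 3 mod 6).
Stepping 3 places around the cycle: 1 → 3 → 2 → 4.

4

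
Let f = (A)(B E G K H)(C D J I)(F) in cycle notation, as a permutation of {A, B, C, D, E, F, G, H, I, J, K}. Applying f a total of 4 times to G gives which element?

G lies in the 5-cycle (B E G K H).
Stepping 4 places around the cycle: G → K → H → B → E.

E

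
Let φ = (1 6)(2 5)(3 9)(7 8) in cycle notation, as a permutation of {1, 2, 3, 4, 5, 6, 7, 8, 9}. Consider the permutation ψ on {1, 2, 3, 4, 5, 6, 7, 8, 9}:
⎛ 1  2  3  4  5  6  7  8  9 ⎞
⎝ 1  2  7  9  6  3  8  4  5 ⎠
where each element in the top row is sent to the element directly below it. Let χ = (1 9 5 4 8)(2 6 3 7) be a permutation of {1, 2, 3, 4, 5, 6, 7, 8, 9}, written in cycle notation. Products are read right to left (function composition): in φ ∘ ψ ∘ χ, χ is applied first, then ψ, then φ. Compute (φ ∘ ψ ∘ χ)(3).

(φ ∘ ψ ∘ χ)(3) = φ(ψ(χ(3))). χ(3) = 7, then ψ(7) = 8, then φ(8) = 7, so the result is 7.

7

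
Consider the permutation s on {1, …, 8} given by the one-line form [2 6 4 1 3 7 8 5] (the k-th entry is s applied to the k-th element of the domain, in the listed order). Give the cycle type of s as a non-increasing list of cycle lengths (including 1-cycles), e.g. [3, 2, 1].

The disjoint cycles are (1 2 6 7 8 5 3 4), with lengths 8 in non-increasing order.

[8]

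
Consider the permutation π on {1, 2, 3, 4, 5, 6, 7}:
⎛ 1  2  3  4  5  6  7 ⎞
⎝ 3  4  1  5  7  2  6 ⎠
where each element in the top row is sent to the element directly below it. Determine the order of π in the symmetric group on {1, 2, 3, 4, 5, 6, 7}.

Decomposing into disjoint cycles gives cycle lengths 5, 2.
Since disjoint cycles commute, ord(π) = lcm(5, 2) = 10.

10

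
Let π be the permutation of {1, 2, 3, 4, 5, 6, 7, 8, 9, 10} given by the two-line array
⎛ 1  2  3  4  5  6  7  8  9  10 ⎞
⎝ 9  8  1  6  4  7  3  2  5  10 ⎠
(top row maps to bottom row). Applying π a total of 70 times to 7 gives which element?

Tracing 7 → 3 → … returns to 7 after 7 steps, so 7 lies in a 7-cycle (1 9 5 4 6 7 3).
Powers repeat with period 7 on this cycle, and 70 mod 7 = 0, so π^70(7) = π^0(7).
So π^70(7) = 7.

7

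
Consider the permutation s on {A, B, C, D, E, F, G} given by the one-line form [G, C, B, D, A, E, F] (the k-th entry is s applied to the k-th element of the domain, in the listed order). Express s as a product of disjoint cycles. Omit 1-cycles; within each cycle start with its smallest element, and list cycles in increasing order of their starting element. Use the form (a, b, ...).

(A, G, F, E)(B, C)

Start at A and follow images: A → G → F → E → A, giving the cycle (A, G, F, E).
Continuing from each remaining unvisited element yields (A, G, F, E)(B, C).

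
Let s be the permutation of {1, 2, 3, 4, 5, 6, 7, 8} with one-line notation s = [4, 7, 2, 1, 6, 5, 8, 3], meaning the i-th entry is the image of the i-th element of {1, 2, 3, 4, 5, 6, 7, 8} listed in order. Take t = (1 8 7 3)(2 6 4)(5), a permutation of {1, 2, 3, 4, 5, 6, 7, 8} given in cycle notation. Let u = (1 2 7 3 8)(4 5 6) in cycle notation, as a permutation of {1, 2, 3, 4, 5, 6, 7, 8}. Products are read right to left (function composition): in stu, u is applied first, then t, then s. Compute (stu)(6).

7

Chase 6: u(6) = 4; t(4) = 2; s(2) = 7. Hence (stu)(6) = 7.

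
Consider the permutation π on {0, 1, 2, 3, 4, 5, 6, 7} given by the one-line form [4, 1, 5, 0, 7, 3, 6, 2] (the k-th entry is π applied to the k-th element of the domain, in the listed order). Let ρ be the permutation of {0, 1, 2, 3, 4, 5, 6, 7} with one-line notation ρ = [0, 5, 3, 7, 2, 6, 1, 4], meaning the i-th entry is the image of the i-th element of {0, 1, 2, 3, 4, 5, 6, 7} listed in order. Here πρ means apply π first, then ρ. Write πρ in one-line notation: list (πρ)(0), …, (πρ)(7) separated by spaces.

(πρ)(x) = ρ(π(x)). Computing each image: ρ(π(0)) = ρ(4) = 2, ρ(π(1)) = ρ(1) = 5, ρ(π(2)) = ρ(5) = 6, ρ(π(3)) = ρ(0) = 0, ρ(π(4)) = ρ(7) = 4, ρ(π(5)) = ρ(3) = 7, ρ(π(6)) = ρ(6) = 1, ρ(π(7)) = ρ(2) = 3.
Hence πρ = [2 5 6 0 4 7 1 3].

2 5 6 0 4 7 1 3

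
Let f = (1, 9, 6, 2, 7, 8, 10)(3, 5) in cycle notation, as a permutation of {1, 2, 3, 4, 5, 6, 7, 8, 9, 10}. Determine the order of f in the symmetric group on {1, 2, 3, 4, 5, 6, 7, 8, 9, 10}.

The disjoint cycles have lengths 7, 2, 1.
The order of f is the least common multiple of its cycle lengths: lcm(7, 2) = 14.

14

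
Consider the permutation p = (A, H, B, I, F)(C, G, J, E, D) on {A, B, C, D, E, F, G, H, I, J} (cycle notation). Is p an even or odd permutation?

The cycle lengths are 5, 5.
A cycle of length ℓ contributes ℓ−1 transpositions, so p is a product of 4 + 4 = 8 transpositions — even.

even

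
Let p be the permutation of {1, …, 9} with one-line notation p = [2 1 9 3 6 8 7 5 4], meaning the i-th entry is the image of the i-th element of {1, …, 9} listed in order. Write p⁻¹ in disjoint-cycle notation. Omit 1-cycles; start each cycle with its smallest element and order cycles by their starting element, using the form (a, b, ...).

(1, 2)(3, 4, 9)(5, 8, 6)

The cycle decomposition of p is (1, 2)(3, 9, 4)(5, 6, 8).
Reversing each cycle (and rotating so the smallest element leads) gives p⁻¹ = (1, 2)(3, 4, 9)(5, 8, 6).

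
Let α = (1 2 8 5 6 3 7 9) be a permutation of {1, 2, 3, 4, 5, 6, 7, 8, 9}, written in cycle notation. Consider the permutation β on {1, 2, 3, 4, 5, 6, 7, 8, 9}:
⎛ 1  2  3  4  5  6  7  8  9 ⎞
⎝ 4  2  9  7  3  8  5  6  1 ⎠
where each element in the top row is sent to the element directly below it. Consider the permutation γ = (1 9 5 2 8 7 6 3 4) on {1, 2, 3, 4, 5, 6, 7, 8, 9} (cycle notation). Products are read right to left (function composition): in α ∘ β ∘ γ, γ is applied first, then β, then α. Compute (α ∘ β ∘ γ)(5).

8

(α ∘ β ∘ γ)(5) = α(β(γ(5))). γ(5) = 2, then β(2) = 2, then α(2) = 8, so the result is 8.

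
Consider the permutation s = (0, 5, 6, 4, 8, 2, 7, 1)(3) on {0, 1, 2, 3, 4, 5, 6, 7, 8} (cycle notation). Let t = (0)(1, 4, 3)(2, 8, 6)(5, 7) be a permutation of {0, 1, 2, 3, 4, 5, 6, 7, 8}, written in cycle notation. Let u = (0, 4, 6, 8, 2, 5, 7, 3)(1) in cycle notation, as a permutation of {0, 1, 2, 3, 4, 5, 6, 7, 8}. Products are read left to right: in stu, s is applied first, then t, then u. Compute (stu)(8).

Chase 8: s(8) = 2; t(2) = 8; u(8) = 2. Hence (stu)(8) = 2.

2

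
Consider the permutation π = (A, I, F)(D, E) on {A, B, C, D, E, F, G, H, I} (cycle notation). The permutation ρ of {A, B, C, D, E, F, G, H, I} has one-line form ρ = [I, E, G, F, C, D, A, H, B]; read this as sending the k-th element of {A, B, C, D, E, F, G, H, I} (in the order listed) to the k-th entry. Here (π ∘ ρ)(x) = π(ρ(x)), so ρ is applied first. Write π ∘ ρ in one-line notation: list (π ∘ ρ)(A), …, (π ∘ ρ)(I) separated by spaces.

For each element, apply ρ then π: A → I → F; B → E → D; C → G → G; D → F → A; E → C → C; F → D → E; G → A → I; H → H → H; I → B → B.
Collecting the images, π ∘ ρ = [F D G A C E I H B].

F D G A C E I H B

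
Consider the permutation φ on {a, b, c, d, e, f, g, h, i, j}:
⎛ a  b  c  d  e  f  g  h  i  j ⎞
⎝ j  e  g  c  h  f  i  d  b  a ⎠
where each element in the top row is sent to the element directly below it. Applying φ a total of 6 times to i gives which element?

g

Tracing i → b → … returns to i after 7 steps, so i lies in a 7-cycle (b, e, h, d, c, g, i).
Advancing 6 steps from i: i → b → e → h → d → c → g.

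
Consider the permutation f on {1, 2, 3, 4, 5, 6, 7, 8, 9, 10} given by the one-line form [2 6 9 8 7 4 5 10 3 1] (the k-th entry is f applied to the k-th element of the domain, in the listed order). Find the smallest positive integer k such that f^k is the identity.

Writing f as disjoint cycles, the cycle lengths are 6, 2, 2.
The order of f is the least common multiple of its cycle lengths: lcm(6, 2, 2) = 6.

6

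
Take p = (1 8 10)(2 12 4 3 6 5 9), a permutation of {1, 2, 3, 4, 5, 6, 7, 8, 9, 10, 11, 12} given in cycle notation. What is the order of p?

The disjoint cycles have lengths 7, 3, 1, 1.
The order of p is the least common multiple of its cycle lengths: lcm(7, 3) = 21.

21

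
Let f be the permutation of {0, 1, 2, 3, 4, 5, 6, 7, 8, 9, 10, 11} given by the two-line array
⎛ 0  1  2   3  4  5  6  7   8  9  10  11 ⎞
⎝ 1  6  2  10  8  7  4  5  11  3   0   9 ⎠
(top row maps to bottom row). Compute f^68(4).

Tracing 4 → 8 → … returns to 4 after 9 steps, so 4 lies in a 9-cycle (0, 1, 6, 4, 8, 11, 9, 3, 10).
On a 9-cycle, f^9 is the identity, so f^68 = f^5 there (68 ≡ 5 mod 9).
Advancing 5 steps from 4: 4 → 8 → 11 → 9 → 3 → 10.

10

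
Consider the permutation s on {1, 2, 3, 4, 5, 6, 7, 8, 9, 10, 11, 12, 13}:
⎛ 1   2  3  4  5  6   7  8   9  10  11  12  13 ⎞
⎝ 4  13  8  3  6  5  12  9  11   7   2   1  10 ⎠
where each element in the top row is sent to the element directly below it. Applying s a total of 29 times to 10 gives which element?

Tracing 10 → 7 → … returns to 10 after 11 steps, so 10 lies in an 11-cycle (1, 4, 3, 8, 9, 11, 2, 13, 10, 7, 12).
On an 11-cycle, s^11 is the identity, so s^29 = s^7 there (29 ≡ 7 mod 11).
Stepping 7 places around the cycle: 10 → 7 → 12 → 1 → 4 → 3 → 8 → 9.

9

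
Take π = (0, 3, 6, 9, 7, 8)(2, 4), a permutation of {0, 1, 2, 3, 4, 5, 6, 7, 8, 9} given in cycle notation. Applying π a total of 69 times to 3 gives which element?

3 lies in the 6-cycle (0, 3, 6, 9, 7, 8).
Powers repeat with period 6 on this cycle, and 69 mod 6 = 3, so π^69(3) = π^3(3).
Advancing 3 steps from 3: 3 → 6 → 9 → 7.

7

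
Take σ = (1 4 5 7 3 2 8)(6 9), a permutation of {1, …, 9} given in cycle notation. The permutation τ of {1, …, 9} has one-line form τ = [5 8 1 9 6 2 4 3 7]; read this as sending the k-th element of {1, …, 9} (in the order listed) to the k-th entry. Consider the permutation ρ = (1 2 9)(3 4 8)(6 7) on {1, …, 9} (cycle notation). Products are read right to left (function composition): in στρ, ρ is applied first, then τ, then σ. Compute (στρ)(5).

9

Chase 5: ρ(5) = 5; τ(5) = 6; σ(6) = 9. Hence (στρ)(5) = 9.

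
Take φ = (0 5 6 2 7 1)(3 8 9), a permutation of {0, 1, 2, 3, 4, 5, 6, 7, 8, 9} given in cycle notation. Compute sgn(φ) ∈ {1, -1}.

-1

The cycle lengths are 6, 3, 1.
A cycle of length ℓ contributes ℓ−1 transpositions, so φ is a product of 5 + 2 = 7 transpositions — odd.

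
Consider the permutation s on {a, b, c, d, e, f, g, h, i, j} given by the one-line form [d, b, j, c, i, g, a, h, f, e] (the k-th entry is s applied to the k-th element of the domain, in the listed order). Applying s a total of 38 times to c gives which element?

Tracing c → j → … returns to c after 8 steps, so c lies in an 8-cycle (a d c j e i f g).
Powers repeat with period 8 on this cycle, and 38 mod 8 = 6, so s^38(c) = s^6(c).
Advancing 6 steps from c: c → j → e → i → f → g → a.

a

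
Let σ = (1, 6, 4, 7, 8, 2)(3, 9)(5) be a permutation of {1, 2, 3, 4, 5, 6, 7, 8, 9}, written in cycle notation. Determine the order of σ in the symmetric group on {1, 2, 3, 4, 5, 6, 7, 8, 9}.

6

The disjoint cycles have lengths 6, 2, 1.
Since disjoint cycles commute, ord(σ) = lcm(6, 2) = 6.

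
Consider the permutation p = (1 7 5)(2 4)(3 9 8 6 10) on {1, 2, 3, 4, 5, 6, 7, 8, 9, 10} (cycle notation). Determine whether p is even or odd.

The cycle lengths are 5, 3, 2.
A cycle of length ℓ contributes ℓ−1 transpositions, so p is a product of 4 + 2 + 1 = 7 transpositions — odd.

odd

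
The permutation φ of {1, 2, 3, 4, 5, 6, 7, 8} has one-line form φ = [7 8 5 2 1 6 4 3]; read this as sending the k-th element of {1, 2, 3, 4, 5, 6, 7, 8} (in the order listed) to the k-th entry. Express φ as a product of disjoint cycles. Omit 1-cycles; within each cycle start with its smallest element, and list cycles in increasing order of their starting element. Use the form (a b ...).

Iterating φ from 1 gives 1 → 7 → 4 → 2 → 8 → 3 → 5 → 1; that is the 7-cycle (1 7 4 2 8 3 5).
Repeating from the next unused element and collecting all non-trivial cycles gives (1 7 4 2 8 3 5).

(1 7 4 2 8 3 5)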